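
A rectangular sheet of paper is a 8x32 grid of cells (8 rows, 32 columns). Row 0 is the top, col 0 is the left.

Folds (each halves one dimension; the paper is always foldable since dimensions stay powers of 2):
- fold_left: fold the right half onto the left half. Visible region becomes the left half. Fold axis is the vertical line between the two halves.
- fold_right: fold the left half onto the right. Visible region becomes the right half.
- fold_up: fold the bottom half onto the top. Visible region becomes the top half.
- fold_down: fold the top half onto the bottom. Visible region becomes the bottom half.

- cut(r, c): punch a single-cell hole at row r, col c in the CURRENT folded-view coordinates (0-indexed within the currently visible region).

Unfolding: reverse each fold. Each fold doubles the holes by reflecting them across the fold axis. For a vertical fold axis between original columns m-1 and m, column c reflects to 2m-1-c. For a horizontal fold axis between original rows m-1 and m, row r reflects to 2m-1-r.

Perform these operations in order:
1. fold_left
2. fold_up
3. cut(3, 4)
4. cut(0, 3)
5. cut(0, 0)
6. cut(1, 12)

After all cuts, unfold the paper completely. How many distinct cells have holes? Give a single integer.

Answer: 16

Derivation:
Op 1 fold_left: fold axis v@16; visible region now rows[0,8) x cols[0,16) = 8x16
Op 2 fold_up: fold axis h@4; visible region now rows[0,4) x cols[0,16) = 4x16
Op 3 cut(3, 4): punch at orig (3,4); cuts so far [(3, 4)]; region rows[0,4) x cols[0,16) = 4x16
Op 4 cut(0, 3): punch at orig (0,3); cuts so far [(0, 3), (3, 4)]; region rows[0,4) x cols[0,16) = 4x16
Op 5 cut(0, 0): punch at orig (0,0); cuts so far [(0, 0), (0, 3), (3, 4)]; region rows[0,4) x cols[0,16) = 4x16
Op 6 cut(1, 12): punch at orig (1,12); cuts so far [(0, 0), (0, 3), (1, 12), (3, 4)]; region rows[0,4) x cols[0,16) = 4x16
Unfold 1 (reflect across h@4): 8 holes -> [(0, 0), (0, 3), (1, 12), (3, 4), (4, 4), (6, 12), (7, 0), (7, 3)]
Unfold 2 (reflect across v@16): 16 holes -> [(0, 0), (0, 3), (0, 28), (0, 31), (1, 12), (1, 19), (3, 4), (3, 27), (4, 4), (4, 27), (6, 12), (6, 19), (7, 0), (7, 3), (7, 28), (7, 31)]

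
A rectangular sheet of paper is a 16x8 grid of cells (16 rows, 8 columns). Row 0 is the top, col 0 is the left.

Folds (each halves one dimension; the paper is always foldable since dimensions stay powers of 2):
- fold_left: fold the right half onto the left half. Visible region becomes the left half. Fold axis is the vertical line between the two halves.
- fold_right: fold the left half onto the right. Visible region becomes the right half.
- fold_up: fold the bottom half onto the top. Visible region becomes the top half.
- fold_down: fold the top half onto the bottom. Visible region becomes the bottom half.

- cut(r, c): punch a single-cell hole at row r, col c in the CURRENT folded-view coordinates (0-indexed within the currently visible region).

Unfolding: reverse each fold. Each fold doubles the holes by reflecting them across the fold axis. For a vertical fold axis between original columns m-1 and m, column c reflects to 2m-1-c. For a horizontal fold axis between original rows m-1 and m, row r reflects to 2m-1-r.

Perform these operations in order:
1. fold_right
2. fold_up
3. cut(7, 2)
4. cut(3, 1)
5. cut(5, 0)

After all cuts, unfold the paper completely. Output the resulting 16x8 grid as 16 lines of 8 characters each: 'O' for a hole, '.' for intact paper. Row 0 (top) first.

Op 1 fold_right: fold axis v@4; visible region now rows[0,16) x cols[4,8) = 16x4
Op 2 fold_up: fold axis h@8; visible region now rows[0,8) x cols[4,8) = 8x4
Op 3 cut(7, 2): punch at orig (7,6); cuts so far [(7, 6)]; region rows[0,8) x cols[4,8) = 8x4
Op 4 cut(3, 1): punch at orig (3,5); cuts so far [(3, 5), (7, 6)]; region rows[0,8) x cols[4,8) = 8x4
Op 5 cut(5, 0): punch at orig (5,4); cuts so far [(3, 5), (5, 4), (7, 6)]; region rows[0,8) x cols[4,8) = 8x4
Unfold 1 (reflect across h@8): 6 holes -> [(3, 5), (5, 4), (7, 6), (8, 6), (10, 4), (12, 5)]
Unfold 2 (reflect across v@4): 12 holes -> [(3, 2), (3, 5), (5, 3), (5, 4), (7, 1), (7, 6), (8, 1), (8, 6), (10, 3), (10, 4), (12, 2), (12, 5)]

Answer: ........
........
........
..O..O..
........
...OO...
........
.O....O.
.O....O.
........
...OO...
........
..O..O..
........
........
........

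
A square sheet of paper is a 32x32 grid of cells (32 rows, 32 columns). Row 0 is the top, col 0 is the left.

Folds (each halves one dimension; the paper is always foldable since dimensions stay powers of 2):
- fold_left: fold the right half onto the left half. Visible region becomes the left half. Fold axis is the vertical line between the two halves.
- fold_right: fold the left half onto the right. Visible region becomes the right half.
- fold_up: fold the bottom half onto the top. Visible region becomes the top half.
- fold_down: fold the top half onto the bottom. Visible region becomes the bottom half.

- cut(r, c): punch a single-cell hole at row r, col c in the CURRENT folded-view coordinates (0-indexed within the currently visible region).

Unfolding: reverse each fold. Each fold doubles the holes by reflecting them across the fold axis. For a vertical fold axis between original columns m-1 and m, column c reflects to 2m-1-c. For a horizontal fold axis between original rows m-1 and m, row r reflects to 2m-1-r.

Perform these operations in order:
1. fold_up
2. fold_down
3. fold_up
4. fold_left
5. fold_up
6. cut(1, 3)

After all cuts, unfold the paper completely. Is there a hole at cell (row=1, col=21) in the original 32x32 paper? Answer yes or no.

Op 1 fold_up: fold axis h@16; visible region now rows[0,16) x cols[0,32) = 16x32
Op 2 fold_down: fold axis h@8; visible region now rows[8,16) x cols[0,32) = 8x32
Op 3 fold_up: fold axis h@12; visible region now rows[8,12) x cols[0,32) = 4x32
Op 4 fold_left: fold axis v@16; visible region now rows[8,12) x cols[0,16) = 4x16
Op 5 fold_up: fold axis h@10; visible region now rows[8,10) x cols[0,16) = 2x16
Op 6 cut(1, 3): punch at orig (9,3); cuts so far [(9, 3)]; region rows[8,10) x cols[0,16) = 2x16
Unfold 1 (reflect across h@10): 2 holes -> [(9, 3), (10, 3)]
Unfold 2 (reflect across v@16): 4 holes -> [(9, 3), (9, 28), (10, 3), (10, 28)]
Unfold 3 (reflect across h@12): 8 holes -> [(9, 3), (9, 28), (10, 3), (10, 28), (13, 3), (13, 28), (14, 3), (14, 28)]
Unfold 4 (reflect across h@8): 16 holes -> [(1, 3), (1, 28), (2, 3), (2, 28), (5, 3), (5, 28), (6, 3), (6, 28), (9, 3), (9, 28), (10, 3), (10, 28), (13, 3), (13, 28), (14, 3), (14, 28)]
Unfold 5 (reflect across h@16): 32 holes -> [(1, 3), (1, 28), (2, 3), (2, 28), (5, 3), (5, 28), (6, 3), (6, 28), (9, 3), (9, 28), (10, 3), (10, 28), (13, 3), (13, 28), (14, 3), (14, 28), (17, 3), (17, 28), (18, 3), (18, 28), (21, 3), (21, 28), (22, 3), (22, 28), (25, 3), (25, 28), (26, 3), (26, 28), (29, 3), (29, 28), (30, 3), (30, 28)]
Holes: [(1, 3), (1, 28), (2, 3), (2, 28), (5, 3), (5, 28), (6, 3), (6, 28), (9, 3), (9, 28), (10, 3), (10, 28), (13, 3), (13, 28), (14, 3), (14, 28), (17, 3), (17, 28), (18, 3), (18, 28), (21, 3), (21, 28), (22, 3), (22, 28), (25, 3), (25, 28), (26, 3), (26, 28), (29, 3), (29, 28), (30, 3), (30, 28)]

Answer: no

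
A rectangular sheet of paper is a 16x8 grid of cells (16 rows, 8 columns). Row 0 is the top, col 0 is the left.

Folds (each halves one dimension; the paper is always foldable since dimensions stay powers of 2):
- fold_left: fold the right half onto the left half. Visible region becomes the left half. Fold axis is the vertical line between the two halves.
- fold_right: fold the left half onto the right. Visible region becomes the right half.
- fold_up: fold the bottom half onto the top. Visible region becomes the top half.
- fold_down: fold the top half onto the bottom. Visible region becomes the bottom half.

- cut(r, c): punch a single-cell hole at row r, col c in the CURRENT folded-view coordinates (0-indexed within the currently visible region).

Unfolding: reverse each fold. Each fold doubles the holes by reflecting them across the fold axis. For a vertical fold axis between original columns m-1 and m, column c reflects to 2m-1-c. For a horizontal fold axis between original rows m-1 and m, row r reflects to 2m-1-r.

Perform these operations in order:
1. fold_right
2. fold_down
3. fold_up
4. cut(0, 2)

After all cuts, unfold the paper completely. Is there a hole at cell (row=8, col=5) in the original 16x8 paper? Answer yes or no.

Answer: no

Derivation:
Op 1 fold_right: fold axis v@4; visible region now rows[0,16) x cols[4,8) = 16x4
Op 2 fold_down: fold axis h@8; visible region now rows[8,16) x cols[4,8) = 8x4
Op 3 fold_up: fold axis h@12; visible region now rows[8,12) x cols[4,8) = 4x4
Op 4 cut(0, 2): punch at orig (8,6); cuts so far [(8, 6)]; region rows[8,12) x cols[4,8) = 4x4
Unfold 1 (reflect across h@12): 2 holes -> [(8, 6), (15, 6)]
Unfold 2 (reflect across h@8): 4 holes -> [(0, 6), (7, 6), (8, 6), (15, 6)]
Unfold 3 (reflect across v@4): 8 holes -> [(0, 1), (0, 6), (7, 1), (7, 6), (8, 1), (8, 6), (15, 1), (15, 6)]
Holes: [(0, 1), (0, 6), (7, 1), (7, 6), (8, 1), (8, 6), (15, 1), (15, 6)]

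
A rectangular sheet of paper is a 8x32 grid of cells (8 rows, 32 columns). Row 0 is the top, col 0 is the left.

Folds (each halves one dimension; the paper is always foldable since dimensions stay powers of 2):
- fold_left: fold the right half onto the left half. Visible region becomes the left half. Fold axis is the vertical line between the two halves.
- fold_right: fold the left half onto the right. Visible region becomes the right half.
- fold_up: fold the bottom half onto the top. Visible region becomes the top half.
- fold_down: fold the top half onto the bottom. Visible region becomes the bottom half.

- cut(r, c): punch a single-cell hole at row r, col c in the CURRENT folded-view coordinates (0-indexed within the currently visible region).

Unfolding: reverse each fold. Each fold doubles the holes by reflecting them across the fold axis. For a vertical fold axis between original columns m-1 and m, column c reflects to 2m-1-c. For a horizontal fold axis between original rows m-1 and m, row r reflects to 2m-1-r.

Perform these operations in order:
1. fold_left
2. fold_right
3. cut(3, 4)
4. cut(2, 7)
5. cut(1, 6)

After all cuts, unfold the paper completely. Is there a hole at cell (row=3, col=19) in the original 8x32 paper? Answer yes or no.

Op 1 fold_left: fold axis v@16; visible region now rows[0,8) x cols[0,16) = 8x16
Op 2 fold_right: fold axis v@8; visible region now rows[0,8) x cols[8,16) = 8x8
Op 3 cut(3, 4): punch at orig (3,12); cuts so far [(3, 12)]; region rows[0,8) x cols[8,16) = 8x8
Op 4 cut(2, 7): punch at orig (2,15); cuts so far [(2, 15), (3, 12)]; region rows[0,8) x cols[8,16) = 8x8
Op 5 cut(1, 6): punch at orig (1,14); cuts so far [(1, 14), (2, 15), (3, 12)]; region rows[0,8) x cols[8,16) = 8x8
Unfold 1 (reflect across v@8): 6 holes -> [(1, 1), (1, 14), (2, 0), (2, 15), (3, 3), (3, 12)]
Unfold 2 (reflect across v@16): 12 holes -> [(1, 1), (1, 14), (1, 17), (1, 30), (2, 0), (2, 15), (2, 16), (2, 31), (3, 3), (3, 12), (3, 19), (3, 28)]
Holes: [(1, 1), (1, 14), (1, 17), (1, 30), (2, 0), (2, 15), (2, 16), (2, 31), (3, 3), (3, 12), (3, 19), (3, 28)]

Answer: yes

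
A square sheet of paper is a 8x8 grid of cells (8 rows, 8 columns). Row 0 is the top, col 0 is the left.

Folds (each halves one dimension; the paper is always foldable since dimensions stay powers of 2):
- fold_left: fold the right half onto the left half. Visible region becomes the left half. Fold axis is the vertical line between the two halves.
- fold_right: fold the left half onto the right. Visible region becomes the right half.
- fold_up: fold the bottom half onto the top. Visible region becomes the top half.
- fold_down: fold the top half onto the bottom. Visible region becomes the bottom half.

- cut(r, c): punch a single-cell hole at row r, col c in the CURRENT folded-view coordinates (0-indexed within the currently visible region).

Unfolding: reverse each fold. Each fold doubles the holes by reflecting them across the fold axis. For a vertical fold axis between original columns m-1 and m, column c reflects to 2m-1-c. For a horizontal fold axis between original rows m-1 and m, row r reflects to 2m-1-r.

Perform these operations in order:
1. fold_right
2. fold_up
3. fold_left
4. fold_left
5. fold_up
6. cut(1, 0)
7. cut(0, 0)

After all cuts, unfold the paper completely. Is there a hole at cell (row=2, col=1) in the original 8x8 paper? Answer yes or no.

Answer: yes

Derivation:
Op 1 fold_right: fold axis v@4; visible region now rows[0,8) x cols[4,8) = 8x4
Op 2 fold_up: fold axis h@4; visible region now rows[0,4) x cols[4,8) = 4x4
Op 3 fold_left: fold axis v@6; visible region now rows[0,4) x cols[4,6) = 4x2
Op 4 fold_left: fold axis v@5; visible region now rows[0,4) x cols[4,5) = 4x1
Op 5 fold_up: fold axis h@2; visible region now rows[0,2) x cols[4,5) = 2x1
Op 6 cut(1, 0): punch at orig (1,4); cuts so far [(1, 4)]; region rows[0,2) x cols[4,5) = 2x1
Op 7 cut(0, 0): punch at orig (0,4); cuts so far [(0, 4), (1, 4)]; region rows[0,2) x cols[4,5) = 2x1
Unfold 1 (reflect across h@2): 4 holes -> [(0, 4), (1, 4), (2, 4), (3, 4)]
Unfold 2 (reflect across v@5): 8 holes -> [(0, 4), (0, 5), (1, 4), (1, 5), (2, 4), (2, 5), (3, 4), (3, 5)]
Unfold 3 (reflect across v@6): 16 holes -> [(0, 4), (0, 5), (0, 6), (0, 7), (1, 4), (1, 5), (1, 6), (1, 7), (2, 4), (2, 5), (2, 6), (2, 7), (3, 4), (3, 5), (3, 6), (3, 7)]
Unfold 4 (reflect across h@4): 32 holes -> [(0, 4), (0, 5), (0, 6), (0, 7), (1, 4), (1, 5), (1, 6), (1, 7), (2, 4), (2, 5), (2, 6), (2, 7), (3, 4), (3, 5), (3, 6), (3, 7), (4, 4), (4, 5), (4, 6), (4, 7), (5, 4), (5, 5), (5, 6), (5, 7), (6, 4), (6, 5), (6, 6), (6, 7), (7, 4), (7, 5), (7, 6), (7, 7)]
Unfold 5 (reflect across v@4): 64 holes -> [(0, 0), (0, 1), (0, 2), (0, 3), (0, 4), (0, 5), (0, 6), (0, 7), (1, 0), (1, 1), (1, 2), (1, 3), (1, 4), (1, 5), (1, 6), (1, 7), (2, 0), (2, 1), (2, 2), (2, 3), (2, 4), (2, 5), (2, 6), (2, 7), (3, 0), (3, 1), (3, 2), (3, 3), (3, 4), (3, 5), (3, 6), (3, 7), (4, 0), (4, 1), (4, 2), (4, 3), (4, 4), (4, 5), (4, 6), (4, 7), (5, 0), (5, 1), (5, 2), (5, 3), (5, 4), (5, 5), (5, 6), (5, 7), (6, 0), (6, 1), (6, 2), (6, 3), (6, 4), (6, 5), (6, 6), (6, 7), (7, 0), (7, 1), (7, 2), (7, 3), (7, 4), (7, 5), (7, 6), (7, 7)]
Holes: [(0, 0), (0, 1), (0, 2), (0, 3), (0, 4), (0, 5), (0, 6), (0, 7), (1, 0), (1, 1), (1, 2), (1, 3), (1, 4), (1, 5), (1, 6), (1, 7), (2, 0), (2, 1), (2, 2), (2, 3), (2, 4), (2, 5), (2, 6), (2, 7), (3, 0), (3, 1), (3, 2), (3, 3), (3, 4), (3, 5), (3, 6), (3, 7), (4, 0), (4, 1), (4, 2), (4, 3), (4, 4), (4, 5), (4, 6), (4, 7), (5, 0), (5, 1), (5, 2), (5, 3), (5, 4), (5, 5), (5, 6), (5, 7), (6, 0), (6, 1), (6, 2), (6, 3), (6, 4), (6, 5), (6, 6), (6, 7), (7, 0), (7, 1), (7, 2), (7, 3), (7, 4), (7, 5), (7, 6), (7, 7)]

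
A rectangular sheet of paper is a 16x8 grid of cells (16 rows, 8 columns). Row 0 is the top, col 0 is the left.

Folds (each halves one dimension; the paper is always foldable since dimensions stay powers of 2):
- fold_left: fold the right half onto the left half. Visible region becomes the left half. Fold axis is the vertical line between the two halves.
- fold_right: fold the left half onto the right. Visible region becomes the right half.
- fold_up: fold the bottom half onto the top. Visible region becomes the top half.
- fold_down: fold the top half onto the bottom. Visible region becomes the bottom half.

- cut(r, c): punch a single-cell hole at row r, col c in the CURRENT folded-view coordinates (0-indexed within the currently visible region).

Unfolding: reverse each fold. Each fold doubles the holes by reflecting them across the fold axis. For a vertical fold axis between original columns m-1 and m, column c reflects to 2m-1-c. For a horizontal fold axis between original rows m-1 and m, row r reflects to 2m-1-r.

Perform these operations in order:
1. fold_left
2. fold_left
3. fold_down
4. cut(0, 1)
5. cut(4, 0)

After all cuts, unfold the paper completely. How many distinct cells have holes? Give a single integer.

Op 1 fold_left: fold axis v@4; visible region now rows[0,16) x cols[0,4) = 16x4
Op 2 fold_left: fold axis v@2; visible region now rows[0,16) x cols[0,2) = 16x2
Op 3 fold_down: fold axis h@8; visible region now rows[8,16) x cols[0,2) = 8x2
Op 4 cut(0, 1): punch at orig (8,1); cuts so far [(8, 1)]; region rows[8,16) x cols[0,2) = 8x2
Op 5 cut(4, 0): punch at orig (12,0); cuts so far [(8, 1), (12, 0)]; region rows[8,16) x cols[0,2) = 8x2
Unfold 1 (reflect across h@8): 4 holes -> [(3, 0), (7, 1), (8, 1), (12, 0)]
Unfold 2 (reflect across v@2): 8 holes -> [(3, 0), (3, 3), (7, 1), (7, 2), (8, 1), (8, 2), (12, 0), (12, 3)]
Unfold 3 (reflect across v@4): 16 holes -> [(3, 0), (3, 3), (3, 4), (3, 7), (7, 1), (7, 2), (7, 5), (7, 6), (8, 1), (8, 2), (8, 5), (8, 6), (12, 0), (12, 3), (12, 4), (12, 7)]

Answer: 16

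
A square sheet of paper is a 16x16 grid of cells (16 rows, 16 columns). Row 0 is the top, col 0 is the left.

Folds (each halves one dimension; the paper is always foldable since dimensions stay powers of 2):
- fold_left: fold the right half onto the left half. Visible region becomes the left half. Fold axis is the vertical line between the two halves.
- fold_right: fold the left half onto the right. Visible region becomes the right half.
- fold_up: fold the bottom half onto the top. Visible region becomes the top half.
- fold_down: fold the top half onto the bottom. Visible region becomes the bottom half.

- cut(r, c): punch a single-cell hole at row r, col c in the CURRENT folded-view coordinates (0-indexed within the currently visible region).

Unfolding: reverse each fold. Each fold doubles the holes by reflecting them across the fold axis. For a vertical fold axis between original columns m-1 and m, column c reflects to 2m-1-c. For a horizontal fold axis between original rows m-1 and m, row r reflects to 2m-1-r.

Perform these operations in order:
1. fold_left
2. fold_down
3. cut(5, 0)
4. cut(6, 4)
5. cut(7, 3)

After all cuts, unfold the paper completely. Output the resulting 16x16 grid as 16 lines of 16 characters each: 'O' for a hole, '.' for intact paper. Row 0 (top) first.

Answer: ...O........O...
....O......O....
O..............O
................
................
................
................
................
................
................
................
................
................
O..............O
....O......O....
...O........O...

Derivation:
Op 1 fold_left: fold axis v@8; visible region now rows[0,16) x cols[0,8) = 16x8
Op 2 fold_down: fold axis h@8; visible region now rows[8,16) x cols[0,8) = 8x8
Op 3 cut(5, 0): punch at orig (13,0); cuts so far [(13, 0)]; region rows[8,16) x cols[0,8) = 8x8
Op 4 cut(6, 4): punch at orig (14,4); cuts so far [(13, 0), (14, 4)]; region rows[8,16) x cols[0,8) = 8x8
Op 5 cut(7, 3): punch at orig (15,3); cuts so far [(13, 0), (14, 4), (15, 3)]; region rows[8,16) x cols[0,8) = 8x8
Unfold 1 (reflect across h@8): 6 holes -> [(0, 3), (1, 4), (2, 0), (13, 0), (14, 4), (15, 3)]
Unfold 2 (reflect across v@8): 12 holes -> [(0, 3), (0, 12), (1, 4), (1, 11), (2, 0), (2, 15), (13, 0), (13, 15), (14, 4), (14, 11), (15, 3), (15, 12)]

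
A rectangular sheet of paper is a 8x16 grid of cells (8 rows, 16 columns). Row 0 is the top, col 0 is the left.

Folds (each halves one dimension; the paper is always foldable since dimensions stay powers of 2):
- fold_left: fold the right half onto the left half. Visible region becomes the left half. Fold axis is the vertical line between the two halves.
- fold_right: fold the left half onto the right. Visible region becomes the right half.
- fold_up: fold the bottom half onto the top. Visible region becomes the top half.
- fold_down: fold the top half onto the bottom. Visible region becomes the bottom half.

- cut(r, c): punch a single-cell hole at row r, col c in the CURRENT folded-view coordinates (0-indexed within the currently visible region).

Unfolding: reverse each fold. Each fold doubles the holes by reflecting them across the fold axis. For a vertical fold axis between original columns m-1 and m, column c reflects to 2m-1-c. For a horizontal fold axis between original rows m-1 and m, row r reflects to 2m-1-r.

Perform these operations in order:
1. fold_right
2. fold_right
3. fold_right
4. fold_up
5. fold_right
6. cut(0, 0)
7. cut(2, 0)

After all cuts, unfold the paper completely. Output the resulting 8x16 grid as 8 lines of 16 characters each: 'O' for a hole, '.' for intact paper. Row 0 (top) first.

Answer: OOOOOOOOOOOOOOOO
................
OOOOOOOOOOOOOOOO
................
................
OOOOOOOOOOOOOOOO
................
OOOOOOOOOOOOOOOO

Derivation:
Op 1 fold_right: fold axis v@8; visible region now rows[0,8) x cols[8,16) = 8x8
Op 2 fold_right: fold axis v@12; visible region now rows[0,8) x cols[12,16) = 8x4
Op 3 fold_right: fold axis v@14; visible region now rows[0,8) x cols[14,16) = 8x2
Op 4 fold_up: fold axis h@4; visible region now rows[0,4) x cols[14,16) = 4x2
Op 5 fold_right: fold axis v@15; visible region now rows[0,4) x cols[15,16) = 4x1
Op 6 cut(0, 0): punch at orig (0,15); cuts so far [(0, 15)]; region rows[0,4) x cols[15,16) = 4x1
Op 7 cut(2, 0): punch at orig (2,15); cuts so far [(0, 15), (2, 15)]; region rows[0,4) x cols[15,16) = 4x1
Unfold 1 (reflect across v@15): 4 holes -> [(0, 14), (0, 15), (2, 14), (2, 15)]
Unfold 2 (reflect across h@4): 8 holes -> [(0, 14), (0, 15), (2, 14), (2, 15), (5, 14), (5, 15), (7, 14), (7, 15)]
Unfold 3 (reflect across v@14): 16 holes -> [(0, 12), (0, 13), (0, 14), (0, 15), (2, 12), (2, 13), (2, 14), (2, 15), (5, 12), (5, 13), (5, 14), (5, 15), (7, 12), (7, 13), (7, 14), (7, 15)]
Unfold 4 (reflect across v@12): 32 holes -> [(0, 8), (0, 9), (0, 10), (0, 11), (0, 12), (0, 13), (0, 14), (0, 15), (2, 8), (2, 9), (2, 10), (2, 11), (2, 12), (2, 13), (2, 14), (2, 15), (5, 8), (5, 9), (5, 10), (5, 11), (5, 12), (5, 13), (5, 14), (5, 15), (7, 8), (7, 9), (7, 10), (7, 11), (7, 12), (7, 13), (7, 14), (7, 15)]
Unfold 5 (reflect across v@8): 64 holes -> [(0, 0), (0, 1), (0, 2), (0, 3), (0, 4), (0, 5), (0, 6), (0, 7), (0, 8), (0, 9), (0, 10), (0, 11), (0, 12), (0, 13), (0, 14), (0, 15), (2, 0), (2, 1), (2, 2), (2, 3), (2, 4), (2, 5), (2, 6), (2, 7), (2, 8), (2, 9), (2, 10), (2, 11), (2, 12), (2, 13), (2, 14), (2, 15), (5, 0), (5, 1), (5, 2), (5, 3), (5, 4), (5, 5), (5, 6), (5, 7), (5, 8), (5, 9), (5, 10), (5, 11), (5, 12), (5, 13), (5, 14), (5, 15), (7, 0), (7, 1), (7, 2), (7, 3), (7, 4), (7, 5), (7, 6), (7, 7), (7, 8), (7, 9), (7, 10), (7, 11), (7, 12), (7, 13), (7, 14), (7, 15)]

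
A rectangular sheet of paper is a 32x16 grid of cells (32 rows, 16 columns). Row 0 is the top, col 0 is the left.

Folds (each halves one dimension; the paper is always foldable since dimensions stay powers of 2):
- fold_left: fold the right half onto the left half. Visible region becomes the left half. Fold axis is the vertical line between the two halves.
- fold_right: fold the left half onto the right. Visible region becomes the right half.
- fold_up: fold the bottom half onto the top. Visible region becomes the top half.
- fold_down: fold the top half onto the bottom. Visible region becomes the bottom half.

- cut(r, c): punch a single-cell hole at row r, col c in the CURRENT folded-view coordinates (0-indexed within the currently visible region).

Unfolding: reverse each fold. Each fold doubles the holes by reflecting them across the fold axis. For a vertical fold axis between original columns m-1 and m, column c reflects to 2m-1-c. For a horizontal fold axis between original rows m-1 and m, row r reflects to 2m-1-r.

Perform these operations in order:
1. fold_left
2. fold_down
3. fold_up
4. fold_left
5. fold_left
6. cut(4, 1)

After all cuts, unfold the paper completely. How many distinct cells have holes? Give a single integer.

Op 1 fold_left: fold axis v@8; visible region now rows[0,32) x cols[0,8) = 32x8
Op 2 fold_down: fold axis h@16; visible region now rows[16,32) x cols[0,8) = 16x8
Op 3 fold_up: fold axis h@24; visible region now rows[16,24) x cols[0,8) = 8x8
Op 4 fold_left: fold axis v@4; visible region now rows[16,24) x cols[0,4) = 8x4
Op 5 fold_left: fold axis v@2; visible region now rows[16,24) x cols[0,2) = 8x2
Op 6 cut(4, 1): punch at orig (20,1); cuts so far [(20, 1)]; region rows[16,24) x cols[0,2) = 8x2
Unfold 1 (reflect across v@2): 2 holes -> [(20, 1), (20, 2)]
Unfold 2 (reflect across v@4): 4 holes -> [(20, 1), (20, 2), (20, 5), (20, 6)]
Unfold 3 (reflect across h@24): 8 holes -> [(20, 1), (20, 2), (20, 5), (20, 6), (27, 1), (27, 2), (27, 5), (27, 6)]
Unfold 4 (reflect across h@16): 16 holes -> [(4, 1), (4, 2), (4, 5), (4, 6), (11, 1), (11, 2), (11, 5), (11, 6), (20, 1), (20, 2), (20, 5), (20, 6), (27, 1), (27, 2), (27, 5), (27, 6)]
Unfold 5 (reflect across v@8): 32 holes -> [(4, 1), (4, 2), (4, 5), (4, 6), (4, 9), (4, 10), (4, 13), (4, 14), (11, 1), (11, 2), (11, 5), (11, 6), (11, 9), (11, 10), (11, 13), (11, 14), (20, 1), (20, 2), (20, 5), (20, 6), (20, 9), (20, 10), (20, 13), (20, 14), (27, 1), (27, 2), (27, 5), (27, 6), (27, 9), (27, 10), (27, 13), (27, 14)]

Answer: 32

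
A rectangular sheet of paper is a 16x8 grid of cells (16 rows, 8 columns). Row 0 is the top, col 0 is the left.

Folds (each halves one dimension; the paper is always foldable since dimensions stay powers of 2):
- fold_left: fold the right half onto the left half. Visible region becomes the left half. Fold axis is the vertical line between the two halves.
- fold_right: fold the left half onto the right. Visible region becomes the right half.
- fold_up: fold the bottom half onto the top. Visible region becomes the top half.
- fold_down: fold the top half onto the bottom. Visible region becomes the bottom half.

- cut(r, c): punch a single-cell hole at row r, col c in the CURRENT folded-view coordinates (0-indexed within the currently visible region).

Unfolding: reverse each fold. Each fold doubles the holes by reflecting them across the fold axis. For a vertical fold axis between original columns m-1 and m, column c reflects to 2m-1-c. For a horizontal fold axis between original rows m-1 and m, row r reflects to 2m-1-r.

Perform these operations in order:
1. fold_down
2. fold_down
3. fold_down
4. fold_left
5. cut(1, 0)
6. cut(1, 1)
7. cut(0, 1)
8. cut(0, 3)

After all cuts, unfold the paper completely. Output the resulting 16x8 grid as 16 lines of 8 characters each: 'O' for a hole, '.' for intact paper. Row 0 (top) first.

Answer: OO....OO
.O.OO.O.
.O.OO.O.
OO....OO
OO....OO
.O.OO.O.
.O.OO.O.
OO....OO
OO....OO
.O.OO.O.
.O.OO.O.
OO....OO
OO....OO
.O.OO.O.
.O.OO.O.
OO....OO

Derivation:
Op 1 fold_down: fold axis h@8; visible region now rows[8,16) x cols[0,8) = 8x8
Op 2 fold_down: fold axis h@12; visible region now rows[12,16) x cols[0,8) = 4x8
Op 3 fold_down: fold axis h@14; visible region now rows[14,16) x cols[0,8) = 2x8
Op 4 fold_left: fold axis v@4; visible region now rows[14,16) x cols[0,4) = 2x4
Op 5 cut(1, 0): punch at orig (15,0); cuts so far [(15, 0)]; region rows[14,16) x cols[0,4) = 2x4
Op 6 cut(1, 1): punch at orig (15,1); cuts so far [(15, 0), (15, 1)]; region rows[14,16) x cols[0,4) = 2x4
Op 7 cut(0, 1): punch at orig (14,1); cuts so far [(14, 1), (15, 0), (15, 1)]; region rows[14,16) x cols[0,4) = 2x4
Op 8 cut(0, 3): punch at orig (14,3); cuts so far [(14, 1), (14, 3), (15, 0), (15, 1)]; region rows[14,16) x cols[0,4) = 2x4
Unfold 1 (reflect across v@4): 8 holes -> [(14, 1), (14, 3), (14, 4), (14, 6), (15, 0), (15, 1), (15, 6), (15, 7)]
Unfold 2 (reflect across h@14): 16 holes -> [(12, 0), (12, 1), (12, 6), (12, 7), (13, 1), (13, 3), (13, 4), (13, 6), (14, 1), (14, 3), (14, 4), (14, 6), (15, 0), (15, 1), (15, 6), (15, 7)]
Unfold 3 (reflect across h@12): 32 holes -> [(8, 0), (8, 1), (8, 6), (8, 7), (9, 1), (9, 3), (9, 4), (9, 6), (10, 1), (10, 3), (10, 4), (10, 6), (11, 0), (11, 1), (11, 6), (11, 7), (12, 0), (12, 1), (12, 6), (12, 7), (13, 1), (13, 3), (13, 4), (13, 6), (14, 1), (14, 3), (14, 4), (14, 6), (15, 0), (15, 1), (15, 6), (15, 7)]
Unfold 4 (reflect across h@8): 64 holes -> [(0, 0), (0, 1), (0, 6), (0, 7), (1, 1), (1, 3), (1, 4), (1, 6), (2, 1), (2, 3), (2, 4), (2, 6), (3, 0), (3, 1), (3, 6), (3, 7), (4, 0), (4, 1), (4, 6), (4, 7), (5, 1), (5, 3), (5, 4), (5, 6), (6, 1), (6, 3), (6, 4), (6, 6), (7, 0), (7, 1), (7, 6), (7, 7), (8, 0), (8, 1), (8, 6), (8, 7), (9, 1), (9, 3), (9, 4), (9, 6), (10, 1), (10, 3), (10, 4), (10, 6), (11, 0), (11, 1), (11, 6), (11, 7), (12, 0), (12, 1), (12, 6), (12, 7), (13, 1), (13, 3), (13, 4), (13, 6), (14, 1), (14, 3), (14, 4), (14, 6), (15, 0), (15, 1), (15, 6), (15, 7)]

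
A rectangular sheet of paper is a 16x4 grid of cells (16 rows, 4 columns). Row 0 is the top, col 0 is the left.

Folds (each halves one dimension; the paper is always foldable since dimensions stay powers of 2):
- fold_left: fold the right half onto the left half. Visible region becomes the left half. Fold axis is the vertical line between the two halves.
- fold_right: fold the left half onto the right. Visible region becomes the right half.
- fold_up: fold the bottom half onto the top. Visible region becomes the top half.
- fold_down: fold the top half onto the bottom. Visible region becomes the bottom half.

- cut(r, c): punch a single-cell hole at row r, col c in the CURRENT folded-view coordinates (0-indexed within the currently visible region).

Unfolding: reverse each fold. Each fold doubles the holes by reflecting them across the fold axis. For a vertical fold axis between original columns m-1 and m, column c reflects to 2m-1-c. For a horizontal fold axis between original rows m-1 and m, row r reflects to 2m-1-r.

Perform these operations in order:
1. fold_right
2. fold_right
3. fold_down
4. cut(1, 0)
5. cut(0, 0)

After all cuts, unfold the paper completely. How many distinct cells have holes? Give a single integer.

Answer: 16

Derivation:
Op 1 fold_right: fold axis v@2; visible region now rows[0,16) x cols[2,4) = 16x2
Op 2 fold_right: fold axis v@3; visible region now rows[0,16) x cols[3,4) = 16x1
Op 3 fold_down: fold axis h@8; visible region now rows[8,16) x cols[3,4) = 8x1
Op 4 cut(1, 0): punch at orig (9,3); cuts so far [(9, 3)]; region rows[8,16) x cols[3,4) = 8x1
Op 5 cut(0, 0): punch at orig (8,3); cuts so far [(8, 3), (9, 3)]; region rows[8,16) x cols[3,4) = 8x1
Unfold 1 (reflect across h@8): 4 holes -> [(6, 3), (7, 3), (8, 3), (9, 3)]
Unfold 2 (reflect across v@3): 8 holes -> [(6, 2), (6, 3), (7, 2), (7, 3), (8, 2), (8, 3), (9, 2), (9, 3)]
Unfold 3 (reflect across v@2): 16 holes -> [(6, 0), (6, 1), (6, 2), (6, 3), (7, 0), (7, 1), (7, 2), (7, 3), (8, 0), (8, 1), (8, 2), (8, 3), (9, 0), (9, 1), (9, 2), (9, 3)]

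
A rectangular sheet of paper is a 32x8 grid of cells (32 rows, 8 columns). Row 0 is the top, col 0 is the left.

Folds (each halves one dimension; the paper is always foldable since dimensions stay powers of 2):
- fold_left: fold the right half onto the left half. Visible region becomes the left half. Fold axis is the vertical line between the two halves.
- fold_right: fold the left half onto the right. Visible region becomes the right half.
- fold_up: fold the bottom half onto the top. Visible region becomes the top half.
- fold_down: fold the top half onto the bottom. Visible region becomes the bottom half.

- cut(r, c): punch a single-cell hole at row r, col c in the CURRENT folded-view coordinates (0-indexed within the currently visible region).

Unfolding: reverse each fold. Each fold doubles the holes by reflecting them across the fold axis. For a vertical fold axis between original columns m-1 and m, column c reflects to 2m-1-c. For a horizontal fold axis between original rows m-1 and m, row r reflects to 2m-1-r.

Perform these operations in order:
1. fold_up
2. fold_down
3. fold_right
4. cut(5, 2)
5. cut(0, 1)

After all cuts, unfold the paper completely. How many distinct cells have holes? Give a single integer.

Op 1 fold_up: fold axis h@16; visible region now rows[0,16) x cols[0,8) = 16x8
Op 2 fold_down: fold axis h@8; visible region now rows[8,16) x cols[0,8) = 8x8
Op 3 fold_right: fold axis v@4; visible region now rows[8,16) x cols[4,8) = 8x4
Op 4 cut(5, 2): punch at orig (13,6); cuts so far [(13, 6)]; region rows[8,16) x cols[4,8) = 8x4
Op 5 cut(0, 1): punch at orig (8,5); cuts so far [(8, 5), (13, 6)]; region rows[8,16) x cols[4,8) = 8x4
Unfold 1 (reflect across v@4): 4 holes -> [(8, 2), (8, 5), (13, 1), (13, 6)]
Unfold 2 (reflect across h@8): 8 holes -> [(2, 1), (2, 6), (7, 2), (7, 5), (8, 2), (8, 5), (13, 1), (13, 6)]
Unfold 3 (reflect across h@16): 16 holes -> [(2, 1), (2, 6), (7, 2), (7, 5), (8, 2), (8, 5), (13, 1), (13, 6), (18, 1), (18, 6), (23, 2), (23, 5), (24, 2), (24, 5), (29, 1), (29, 6)]

Answer: 16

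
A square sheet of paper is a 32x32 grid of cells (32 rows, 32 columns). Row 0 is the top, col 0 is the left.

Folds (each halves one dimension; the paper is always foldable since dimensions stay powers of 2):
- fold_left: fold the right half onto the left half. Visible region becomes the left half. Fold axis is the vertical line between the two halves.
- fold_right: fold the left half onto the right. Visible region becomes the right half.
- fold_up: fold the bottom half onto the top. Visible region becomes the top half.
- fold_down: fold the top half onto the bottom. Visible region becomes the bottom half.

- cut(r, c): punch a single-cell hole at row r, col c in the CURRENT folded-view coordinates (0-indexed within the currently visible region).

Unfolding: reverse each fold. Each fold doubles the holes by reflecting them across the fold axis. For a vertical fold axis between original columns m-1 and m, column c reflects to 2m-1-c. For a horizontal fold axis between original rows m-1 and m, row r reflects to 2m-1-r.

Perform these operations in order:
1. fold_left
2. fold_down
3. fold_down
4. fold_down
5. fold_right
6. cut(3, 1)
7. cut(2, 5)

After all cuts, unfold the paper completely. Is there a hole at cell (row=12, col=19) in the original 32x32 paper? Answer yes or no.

Op 1 fold_left: fold axis v@16; visible region now rows[0,32) x cols[0,16) = 32x16
Op 2 fold_down: fold axis h@16; visible region now rows[16,32) x cols[0,16) = 16x16
Op 3 fold_down: fold axis h@24; visible region now rows[24,32) x cols[0,16) = 8x16
Op 4 fold_down: fold axis h@28; visible region now rows[28,32) x cols[0,16) = 4x16
Op 5 fold_right: fold axis v@8; visible region now rows[28,32) x cols[8,16) = 4x8
Op 6 cut(3, 1): punch at orig (31,9); cuts so far [(31, 9)]; region rows[28,32) x cols[8,16) = 4x8
Op 7 cut(2, 5): punch at orig (30,13); cuts so far [(30, 13), (31, 9)]; region rows[28,32) x cols[8,16) = 4x8
Unfold 1 (reflect across v@8): 4 holes -> [(30, 2), (30, 13), (31, 6), (31, 9)]
Unfold 2 (reflect across h@28): 8 holes -> [(24, 6), (24, 9), (25, 2), (25, 13), (30, 2), (30, 13), (31, 6), (31, 9)]
Unfold 3 (reflect across h@24): 16 holes -> [(16, 6), (16, 9), (17, 2), (17, 13), (22, 2), (22, 13), (23, 6), (23, 9), (24, 6), (24, 9), (25, 2), (25, 13), (30, 2), (30, 13), (31, 6), (31, 9)]
Unfold 4 (reflect across h@16): 32 holes -> [(0, 6), (0, 9), (1, 2), (1, 13), (6, 2), (6, 13), (7, 6), (7, 9), (8, 6), (8, 9), (9, 2), (9, 13), (14, 2), (14, 13), (15, 6), (15, 9), (16, 6), (16, 9), (17, 2), (17, 13), (22, 2), (22, 13), (23, 6), (23, 9), (24, 6), (24, 9), (25, 2), (25, 13), (30, 2), (30, 13), (31, 6), (31, 9)]
Unfold 5 (reflect across v@16): 64 holes -> [(0, 6), (0, 9), (0, 22), (0, 25), (1, 2), (1, 13), (1, 18), (1, 29), (6, 2), (6, 13), (6, 18), (6, 29), (7, 6), (7, 9), (7, 22), (7, 25), (8, 6), (8, 9), (8, 22), (8, 25), (9, 2), (9, 13), (9, 18), (9, 29), (14, 2), (14, 13), (14, 18), (14, 29), (15, 6), (15, 9), (15, 22), (15, 25), (16, 6), (16, 9), (16, 22), (16, 25), (17, 2), (17, 13), (17, 18), (17, 29), (22, 2), (22, 13), (22, 18), (22, 29), (23, 6), (23, 9), (23, 22), (23, 25), (24, 6), (24, 9), (24, 22), (24, 25), (25, 2), (25, 13), (25, 18), (25, 29), (30, 2), (30, 13), (30, 18), (30, 29), (31, 6), (31, 9), (31, 22), (31, 25)]
Holes: [(0, 6), (0, 9), (0, 22), (0, 25), (1, 2), (1, 13), (1, 18), (1, 29), (6, 2), (6, 13), (6, 18), (6, 29), (7, 6), (7, 9), (7, 22), (7, 25), (8, 6), (8, 9), (8, 22), (8, 25), (9, 2), (9, 13), (9, 18), (9, 29), (14, 2), (14, 13), (14, 18), (14, 29), (15, 6), (15, 9), (15, 22), (15, 25), (16, 6), (16, 9), (16, 22), (16, 25), (17, 2), (17, 13), (17, 18), (17, 29), (22, 2), (22, 13), (22, 18), (22, 29), (23, 6), (23, 9), (23, 22), (23, 25), (24, 6), (24, 9), (24, 22), (24, 25), (25, 2), (25, 13), (25, 18), (25, 29), (30, 2), (30, 13), (30, 18), (30, 29), (31, 6), (31, 9), (31, 22), (31, 25)]

Answer: no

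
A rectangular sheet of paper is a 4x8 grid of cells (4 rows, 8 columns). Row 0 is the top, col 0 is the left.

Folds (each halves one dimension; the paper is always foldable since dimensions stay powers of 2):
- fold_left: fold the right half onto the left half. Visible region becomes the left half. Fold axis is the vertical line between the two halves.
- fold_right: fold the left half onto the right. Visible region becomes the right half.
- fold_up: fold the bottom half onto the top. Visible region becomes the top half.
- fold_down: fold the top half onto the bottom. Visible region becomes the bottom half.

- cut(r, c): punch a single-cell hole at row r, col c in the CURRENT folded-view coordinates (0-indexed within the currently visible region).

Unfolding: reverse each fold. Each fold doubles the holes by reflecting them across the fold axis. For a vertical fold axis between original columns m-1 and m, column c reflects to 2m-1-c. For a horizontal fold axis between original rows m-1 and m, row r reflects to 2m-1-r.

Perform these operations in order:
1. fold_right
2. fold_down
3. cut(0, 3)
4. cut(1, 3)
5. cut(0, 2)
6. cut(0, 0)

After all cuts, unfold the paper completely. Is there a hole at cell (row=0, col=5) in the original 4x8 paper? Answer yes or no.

Op 1 fold_right: fold axis v@4; visible region now rows[0,4) x cols[4,8) = 4x4
Op 2 fold_down: fold axis h@2; visible region now rows[2,4) x cols[4,8) = 2x4
Op 3 cut(0, 3): punch at orig (2,7); cuts so far [(2, 7)]; region rows[2,4) x cols[4,8) = 2x4
Op 4 cut(1, 3): punch at orig (3,7); cuts so far [(2, 7), (3, 7)]; region rows[2,4) x cols[4,8) = 2x4
Op 5 cut(0, 2): punch at orig (2,6); cuts so far [(2, 6), (2, 7), (3, 7)]; region rows[2,4) x cols[4,8) = 2x4
Op 6 cut(0, 0): punch at orig (2,4); cuts so far [(2, 4), (2, 6), (2, 7), (3, 7)]; region rows[2,4) x cols[4,8) = 2x4
Unfold 1 (reflect across h@2): 8 holes -> [(0, 7), (1, 4), (1, 6), (1, 7), (2, 4), (2, 6), (2, 7), (3, 7)]
Unfold 2 (reflect across v@4): 16 holes -> [(0, 0), (0, 7), (1, 0), (1, 1), (1, 3), (1, 4), (1, 6), (1, 7), (2, 0), (2, 1), (2, 3), (2, 4), (2, 6), (2, 7), (3, 0), (3, 7)]
Holes: [(0, 0), (0, 7), (1, 0), (1, 1), (1, 3), (1, 4), (1, 6), (1, 7), (2, 0), (2, 1), (2, 3), (2, 4), (2, 6), (2, 7), (3, 0), (3, 7)]

Answer: no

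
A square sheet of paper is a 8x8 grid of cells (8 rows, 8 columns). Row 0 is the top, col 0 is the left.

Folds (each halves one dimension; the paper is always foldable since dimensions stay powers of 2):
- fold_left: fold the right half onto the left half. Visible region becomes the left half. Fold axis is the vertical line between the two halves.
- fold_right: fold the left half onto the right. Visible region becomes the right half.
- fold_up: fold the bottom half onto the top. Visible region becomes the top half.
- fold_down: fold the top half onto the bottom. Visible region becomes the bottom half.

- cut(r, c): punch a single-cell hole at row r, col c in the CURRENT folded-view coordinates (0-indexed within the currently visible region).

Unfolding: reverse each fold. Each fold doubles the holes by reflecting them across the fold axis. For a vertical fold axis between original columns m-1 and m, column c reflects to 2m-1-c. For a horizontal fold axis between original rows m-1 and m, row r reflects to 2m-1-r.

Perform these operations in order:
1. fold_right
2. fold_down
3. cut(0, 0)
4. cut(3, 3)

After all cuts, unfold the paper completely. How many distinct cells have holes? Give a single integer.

Op 1 fold_right: fold axis v@4; visible region now rows[0,8) x cols[4,8) = 8x4
Op 2 fold_down: fold axis h@4; visible region now rows[4,8) x cols[4,8) = 4x4
Op 3 cut(0, 0): punch at orig (4,4); cuts so far [(4, 4)]; region rows[4,8) x cols[4,8) = 4x4
Op 4 cut(3, 3): punch at orig (7,7); cuts so far [(4, 4), (7, 7)]; region rows[4,8) x cols[4,8) = 4x4
Unfold 1 (reflect across h@4): 4 holes -> [(0, 7), (3, 4), (4, 4), (7, 7)]
Unfold 2 (reflect across v@4): 8 holes -> [(0, 0), (0, 7), (3, 3), (3, 4), (4, 3), (4, 4), (7, 0), (7, 7)]

Answer: 8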